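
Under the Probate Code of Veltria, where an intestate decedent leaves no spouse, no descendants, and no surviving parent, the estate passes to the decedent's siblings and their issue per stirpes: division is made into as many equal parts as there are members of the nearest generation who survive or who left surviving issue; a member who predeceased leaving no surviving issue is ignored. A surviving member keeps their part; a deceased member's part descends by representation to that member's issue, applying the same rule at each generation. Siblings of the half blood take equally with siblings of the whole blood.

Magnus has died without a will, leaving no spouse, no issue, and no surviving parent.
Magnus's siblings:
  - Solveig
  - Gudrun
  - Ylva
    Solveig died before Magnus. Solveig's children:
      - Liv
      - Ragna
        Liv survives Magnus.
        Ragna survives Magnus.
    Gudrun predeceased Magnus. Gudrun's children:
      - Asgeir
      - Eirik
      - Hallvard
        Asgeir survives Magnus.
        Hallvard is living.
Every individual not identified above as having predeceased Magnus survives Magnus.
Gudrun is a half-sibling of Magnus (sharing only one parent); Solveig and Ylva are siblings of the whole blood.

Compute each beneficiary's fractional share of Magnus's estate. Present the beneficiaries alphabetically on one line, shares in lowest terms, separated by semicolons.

Asgeir 1/9; Eirik 1/9; Hallvard 1/9; Liv 1/6; Ragna 1/6; Ylva 1/3

No spouse, descendants, or parent survives, so the estate passes to Magnus's siblings per stirpes.
Half-blood and whole-blood siblings take equally under the stated rule.
The estate is divided into 3 equal shares of 1/3 among Solveig, Gudrun, Ylva.
Solveig predeceased; the 1/3 allotted to Solveig's branch passes to Solveig's issue by representation.
The 1/3 is divided into 2 equal shares of 1/6 among Liv, Ragna.
Liv is living and takes 1/6.
Ragna is living and takes 1/6.
Gudrun predeceased; the 1/3 allotted to Gudrun's branch passes to Gudrun's issue by representation.
The 1/3 is divided into 3 equal shares of 1/9 among Asgeir, Eirik, Hallvard.
Asgeir is living and takes 1/9.
Eirik is living and takes 1/9.
Hallvard is living and takes 1/9.
Ylva is living and takes 1/3.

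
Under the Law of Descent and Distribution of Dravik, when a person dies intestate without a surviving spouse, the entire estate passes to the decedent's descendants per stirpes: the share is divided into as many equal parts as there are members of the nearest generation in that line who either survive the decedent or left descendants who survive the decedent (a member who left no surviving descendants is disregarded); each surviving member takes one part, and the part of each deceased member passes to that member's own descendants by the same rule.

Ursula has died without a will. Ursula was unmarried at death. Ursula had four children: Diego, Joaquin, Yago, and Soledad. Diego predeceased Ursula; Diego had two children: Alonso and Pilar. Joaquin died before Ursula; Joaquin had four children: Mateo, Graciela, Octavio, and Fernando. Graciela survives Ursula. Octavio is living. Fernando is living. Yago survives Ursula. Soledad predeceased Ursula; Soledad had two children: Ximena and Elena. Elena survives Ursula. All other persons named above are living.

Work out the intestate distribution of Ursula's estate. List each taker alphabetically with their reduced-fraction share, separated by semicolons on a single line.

There is no surviving spouse, so the entire estate passes to Ursula's descendants per stirpes.
The estate is divided into 4 equal shares of 1/4 among Diego, Joaquin, Yago, Soledad.
Diego predeceased; the 1/4 allotted to Diego's branch passes to Diego's issue by representation.
The 1/4 is divided into 2 equal shares of 1/8 among Alonso, Pilar.
Alonso is living and takes 1/8.
Pilar is living and takes 1/8.
Joaquin predeceased; the 1/4 allotted to Joaquin's branch passes to Joaquin's issue by representation.
The 1/4 is divided into 4 equal shares of 1/16 among Mateo, Graciela, Octavio, Fernando.
Mateo is living and takes 1/16.
Graciela is living and takes 1/16.
Octavio is living and takes 1/16.
Fernando is living and takes 1/16.
Yago is living and takes 1/4.
Soledad predeceased; the 1/4 allotted to Soledad's branch passes to Soledad's issue by representation.
The 1/4 is divided into 2 equal shares of 1/8 among Ximena, Elena.
Ximena is living and takes 1/8.
Elena is living and takes 1/8.

Alonso 1/8; Elena 1/8; Fernando 1/16; Graciela 1/16; Mateo 1/16; Octavio 1/16; Pilar 1/8; Ximena 1/8; Yago 1/4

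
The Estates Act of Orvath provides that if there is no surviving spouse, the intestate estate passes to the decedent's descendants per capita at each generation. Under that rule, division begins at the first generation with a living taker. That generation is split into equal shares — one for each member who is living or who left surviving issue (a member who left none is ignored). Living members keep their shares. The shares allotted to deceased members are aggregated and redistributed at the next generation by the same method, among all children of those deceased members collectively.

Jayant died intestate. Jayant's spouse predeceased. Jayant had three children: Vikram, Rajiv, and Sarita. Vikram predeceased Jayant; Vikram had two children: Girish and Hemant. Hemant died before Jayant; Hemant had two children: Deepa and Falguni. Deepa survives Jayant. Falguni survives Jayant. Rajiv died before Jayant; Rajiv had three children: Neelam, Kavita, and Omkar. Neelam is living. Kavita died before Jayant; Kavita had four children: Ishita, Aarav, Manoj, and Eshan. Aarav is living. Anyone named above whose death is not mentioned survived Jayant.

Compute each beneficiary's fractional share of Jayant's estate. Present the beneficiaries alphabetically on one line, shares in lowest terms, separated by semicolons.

There is no surviving spouse, so the entire estate passes to Jayant's descendants per capita at each generation.
At generation 1 (Vikram, Rajiv, Sarita) there are 3 shares of (1)/3 = 1/3 each.
Living: Sarita — each takes 1/3.
Deceased: Vikram and Rajiv. Their combined 2/3 is pooled and carried to generation 2.
At generation 2 (Girish, Hemant, Neelam, Kavita, Omkar) there are 5 shares of (2/3)/5 = 2/15 each.
Living: Girish, Neelam, and Omkar — each takes 2/15.
Deceased: Hemant and Kavita. Their combined 4/15 is pooled and carried to generation 3.
At generation 3 (Deepa, Falguni, Ishita, Aarav, Manoj, Eshan) there are 6 shares of (4/15)/6 = 2/45 each.
Living: Deepa, Falguni, Ishita, Aarav, Manoj, and Eshan — each takes 2/45.

Aarav 2/45; Deepa 2/45; Eshan 2/45; Falguni 2/45; Girish 2/15; Ishita 2/45; Manoj 2/45; Neelam 2/15; Omkar 2/15; Sarita 1/3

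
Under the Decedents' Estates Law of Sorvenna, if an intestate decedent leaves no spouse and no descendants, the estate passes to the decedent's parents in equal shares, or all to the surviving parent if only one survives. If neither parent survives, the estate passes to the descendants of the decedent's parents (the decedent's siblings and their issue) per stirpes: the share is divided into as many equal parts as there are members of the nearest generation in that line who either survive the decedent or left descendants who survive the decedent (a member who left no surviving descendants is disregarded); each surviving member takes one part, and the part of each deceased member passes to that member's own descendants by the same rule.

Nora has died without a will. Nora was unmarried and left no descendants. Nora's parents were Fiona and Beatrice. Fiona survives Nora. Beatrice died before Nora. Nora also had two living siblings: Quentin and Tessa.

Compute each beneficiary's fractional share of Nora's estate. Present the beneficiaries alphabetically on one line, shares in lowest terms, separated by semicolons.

Only one parent, Fiona, survives, so Fiona takes the entire estate. The siblings take nothing because a surviving parent has priority.

Fiona 1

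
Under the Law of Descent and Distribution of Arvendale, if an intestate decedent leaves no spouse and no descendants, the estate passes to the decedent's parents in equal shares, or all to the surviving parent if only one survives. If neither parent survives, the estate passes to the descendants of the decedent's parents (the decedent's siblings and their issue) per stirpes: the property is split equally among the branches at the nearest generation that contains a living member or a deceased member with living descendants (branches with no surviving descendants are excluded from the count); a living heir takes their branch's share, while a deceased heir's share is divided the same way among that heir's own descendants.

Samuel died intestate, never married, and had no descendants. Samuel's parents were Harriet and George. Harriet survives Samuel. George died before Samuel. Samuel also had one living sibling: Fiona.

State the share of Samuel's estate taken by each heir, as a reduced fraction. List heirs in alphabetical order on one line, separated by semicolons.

Only one parent, Harriet, survives, so Harriet takes the entire estate. The siblings take nothing because a surviving parent has priority.

Harriet 1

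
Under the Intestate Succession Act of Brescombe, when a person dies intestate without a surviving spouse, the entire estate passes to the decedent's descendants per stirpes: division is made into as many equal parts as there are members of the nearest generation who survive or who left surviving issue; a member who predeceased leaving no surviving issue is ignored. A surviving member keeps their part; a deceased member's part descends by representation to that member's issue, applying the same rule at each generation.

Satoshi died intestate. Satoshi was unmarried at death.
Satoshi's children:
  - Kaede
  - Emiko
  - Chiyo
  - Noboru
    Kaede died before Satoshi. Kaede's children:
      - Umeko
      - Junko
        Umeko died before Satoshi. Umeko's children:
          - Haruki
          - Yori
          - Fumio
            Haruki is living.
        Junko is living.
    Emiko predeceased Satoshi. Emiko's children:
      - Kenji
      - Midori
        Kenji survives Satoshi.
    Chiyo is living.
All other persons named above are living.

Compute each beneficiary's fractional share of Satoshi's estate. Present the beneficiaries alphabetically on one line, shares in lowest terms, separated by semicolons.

There is no surviving spouse, so the entire estate passes to Satoshi's descendants per stirpes.
The estate is divided into 4 equal shares of 1/4 among Kaede, Emiko, Chiyo, Noboru.
Kaede predeceased; the 1/4 allotted to Kaede's branch passes to Kaede's issue by representation.
The 1/4 is divided into 2 equal shares of 1/8 among Umeko, Junko.
Umeko predeceased; the 1/8 allotted to Umeko's branch passes to Umeko's issue by representation.
The 1/8 is divided into 3 equal shares of 1/24 among Haruki, Yori, Fumio.
Haruki is living and takes 1/24.
Yori is living and takes 1/24.
Fumio is living and takes 1/24.
Junko is living and takes 1/8.
Emiko predeceased; the 1/4 allotted to Emiko's branch passes to Emiko's issue by representation.
The 1/4 is divided into 2 equal shares of 1/8 among Kenji, Midori.
Kenji is living and takes 1/8.
Midori is living and takes 1/8.
Chiyo is living and takes 1/4.
Noboru is living and takes 1/4.

Chiyo 1/4; Fumio 1/24; Haruki 1/24; Junko 1/8; Kenji 1/8; Midori 1/8; Noboru 1/4; Yori 1/24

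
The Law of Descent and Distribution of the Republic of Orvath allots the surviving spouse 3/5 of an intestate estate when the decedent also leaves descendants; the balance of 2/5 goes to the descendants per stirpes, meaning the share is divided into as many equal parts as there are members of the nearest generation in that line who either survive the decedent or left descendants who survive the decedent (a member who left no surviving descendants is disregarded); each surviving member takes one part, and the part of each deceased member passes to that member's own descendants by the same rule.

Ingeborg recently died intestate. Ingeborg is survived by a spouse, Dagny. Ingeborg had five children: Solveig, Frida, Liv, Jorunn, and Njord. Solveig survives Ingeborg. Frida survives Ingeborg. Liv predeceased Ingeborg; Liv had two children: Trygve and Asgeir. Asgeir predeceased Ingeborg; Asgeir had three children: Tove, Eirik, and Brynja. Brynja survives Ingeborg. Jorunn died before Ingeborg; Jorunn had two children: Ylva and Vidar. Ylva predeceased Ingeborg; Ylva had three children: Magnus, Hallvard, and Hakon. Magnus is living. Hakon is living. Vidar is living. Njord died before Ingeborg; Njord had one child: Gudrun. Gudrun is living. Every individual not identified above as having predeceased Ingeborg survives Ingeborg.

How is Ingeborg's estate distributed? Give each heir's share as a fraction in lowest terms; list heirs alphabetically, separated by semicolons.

Brynja 1/75; Dagny 3/5; Eirik 1/75; Frida 2/25; Gudrun 2/25; Hakon 1/75; Hallvard 1/75; Magnus 1/75; Solveig 2/25; Tove 1/75; Trygve 1/25; Vidar 1/25

Dagny, as surviving spouse, takes 3/5.
The remaining 2/5 passes to Ingeborg's descendants per stirpes.
The 2/5 is divided into 5 equal shares of 2/25 among Solveig, Frida, Liv, Jorunn, Njord.
Solveig is living and takes 2/25.
Frida is living and takes 2/25.
Liv predeceased; the 2/25 allotted to Liv's branch passes to Liv's issue by representation.
The 2/25 is divided into 2 equal shares of 1/25 among Trygve, Asgeir.
Trygve is living and takes 1/25.
Asgeir predeceased; the 1/25 allotted to Asgeir's branch passes to Asgeir's issue by representation.
The 1/25 is divided into 3 equal shares of 1/75 among Tove, Eirik, Brynja.
Tove is living and takes 1/75.
Eirik is living and takes 1/75.
Brynja is living and takes 1/75.
Jorunn predeceased; the 2/25 allotted to Jorunn's branch passes to Jorunn's issue by representation.
The 2/25 is divided into 2 equal shares of 1/25 among Ylva, Vidar.
Ylva predeceased; the 1/25 allotted to Ylva's branch passes to Ylva's issue by representation.
The 1/25 is divided into 3 equal shares of 1/75 among Magnus, Hallvard, Hakon.
Magnus is living and takes 1/75.
Hallvard is living and takes 1/75.
Hakon is living and takes 1/75.
Vidar is living and takes 1/25.
Njord predeceased; the 2/25 allotted to Njord's branch passes to Njord's issue by representation.
Gudrun is the sole taker at this level and receives the full 2/25.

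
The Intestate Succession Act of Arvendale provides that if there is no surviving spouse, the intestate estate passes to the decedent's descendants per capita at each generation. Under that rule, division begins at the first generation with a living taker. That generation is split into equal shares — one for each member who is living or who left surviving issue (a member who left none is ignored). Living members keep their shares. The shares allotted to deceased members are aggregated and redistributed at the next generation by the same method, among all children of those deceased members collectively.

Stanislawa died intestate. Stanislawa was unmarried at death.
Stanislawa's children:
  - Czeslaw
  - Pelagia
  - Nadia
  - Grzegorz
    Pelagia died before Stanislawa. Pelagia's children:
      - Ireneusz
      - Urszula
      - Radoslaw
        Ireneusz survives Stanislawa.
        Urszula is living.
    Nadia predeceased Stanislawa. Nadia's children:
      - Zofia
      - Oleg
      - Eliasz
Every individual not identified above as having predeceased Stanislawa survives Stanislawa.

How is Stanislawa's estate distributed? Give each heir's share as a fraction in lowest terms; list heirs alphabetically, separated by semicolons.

Czeslaw 1/4; Eliasz 1/12; Grzegorz 1/4; Ireneusz 1/12; Oleg 1/12; Radoslaw 1/12; Urszula 1/12; Zofia 1/12

There is no surviving spouse, so the entire estate passes to Stanislawa's descendants per capita at each generation.
At generation 1 (Czeslaw, Pelagia, Nadia, Grzegorz) there are 4 shares of (1)/4 = 1/4 each.
Living: Czeslaw and Grzegorz — each takes 1/4.
Deceased: Pelagia and Nadia. Their combined 1/2 is pooled and carried to generation 2.
At generation 2 (Ireneusz, Urszula, Radoslaw, Zofia, Oleg, Eliasz) there are 6 shares of (1/2)/6 = 1/12 each.
Living: Ireneusz, Urszula, Radoslaw, Zofia, Oleg, and Eliasz — each takes 1/12.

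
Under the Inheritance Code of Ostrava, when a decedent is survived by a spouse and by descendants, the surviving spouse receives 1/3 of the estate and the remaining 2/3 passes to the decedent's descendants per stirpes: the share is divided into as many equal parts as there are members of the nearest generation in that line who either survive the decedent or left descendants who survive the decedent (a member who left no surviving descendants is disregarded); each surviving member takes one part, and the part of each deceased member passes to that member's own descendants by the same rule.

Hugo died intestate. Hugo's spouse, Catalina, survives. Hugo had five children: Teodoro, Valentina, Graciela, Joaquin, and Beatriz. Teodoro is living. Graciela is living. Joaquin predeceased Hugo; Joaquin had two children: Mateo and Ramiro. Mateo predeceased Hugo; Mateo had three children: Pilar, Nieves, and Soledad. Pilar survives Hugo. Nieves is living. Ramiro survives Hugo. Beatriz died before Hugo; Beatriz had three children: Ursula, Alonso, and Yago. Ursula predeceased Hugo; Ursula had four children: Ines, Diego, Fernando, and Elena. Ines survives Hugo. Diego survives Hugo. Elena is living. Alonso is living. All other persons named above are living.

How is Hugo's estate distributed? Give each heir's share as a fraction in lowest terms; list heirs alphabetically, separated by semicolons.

Catalina, as surviving spouse, takes 1/3.
The remaining 2/3 passes to Hugo's descendants per stirpes.
The 2/3 is divided into 5 equal shares of 2/15 among Teodoro, Valentina, Graciela, Joaquin, Beatriz.
Teodoro is living and takes 2/15.
Valentina is living and takes 2/15.
Graciela is living and takes 2/15.
Joaquin predeceased; the 2/15 allotted to Joaquin's branch passes to Joaquin's issue by representation.
The 2/15 is divided into 2 equal shares of 1/15 among Mateo, Ramiro.
Mateo predeceased; the 1/15 allotted to Mateo's branch passes to Mateo's issue by representation.
The 1/15 is divided into 3 equal shares of 1/45 among Pilar, Nieves, Soledad.
Pilar is living and takes 1/45.
Nieves is living and takes 1/45.
Soledad is living and takes 1/45.
Ramiro is living and takes 1/15.
Beatriz predeceased; the 2/15 allotted to Beatriz's branch passes to Beatriz's issue by representation.
The 2/15 is divided into 3 equal shares of 2/45 among Ursula, Alonso, Yago.
Ursula predeceased; the 2/45 allotted to Ursula's branch passes to Ursula's issue by representation.
The 2/45 is divided into 4 equal shares of 1/90 among Ines, Diego, Fernando, Elena.
Ines is living and takes 1/90.
Diego is living and takes 1/90.
Fernando is living and takes 1/90.
Elena is living and takes 1/90.
Alonso is living and takes 2/45.
Yago is living and takes 2/45.

Alonso 2/45; Catalina 1/3; Diego 1/90; Elena 1/90; Fernando 1/90; Graciela 2/15; Ines 1/90; Nieves 1/45; Pilar 1/45; Ramiro 1/15; Soledad 1/45; Teodoro 2/15; Valentina 2/15; Yago 2/45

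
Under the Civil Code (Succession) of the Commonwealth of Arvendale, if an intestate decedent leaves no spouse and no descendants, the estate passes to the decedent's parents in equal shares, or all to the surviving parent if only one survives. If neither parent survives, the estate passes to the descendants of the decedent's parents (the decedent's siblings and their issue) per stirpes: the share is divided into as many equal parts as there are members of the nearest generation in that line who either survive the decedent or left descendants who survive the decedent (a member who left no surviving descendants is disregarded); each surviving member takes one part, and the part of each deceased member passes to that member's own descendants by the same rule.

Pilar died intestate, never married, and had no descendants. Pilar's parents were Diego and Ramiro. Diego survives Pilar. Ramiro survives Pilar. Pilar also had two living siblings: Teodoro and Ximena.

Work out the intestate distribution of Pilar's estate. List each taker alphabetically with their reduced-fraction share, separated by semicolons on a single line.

Both parents survive, so Diego and Ramiro each take 1/2. The siblings take nothing because a surviving parent has priority.

Diego 1/2; Ramiro 1/2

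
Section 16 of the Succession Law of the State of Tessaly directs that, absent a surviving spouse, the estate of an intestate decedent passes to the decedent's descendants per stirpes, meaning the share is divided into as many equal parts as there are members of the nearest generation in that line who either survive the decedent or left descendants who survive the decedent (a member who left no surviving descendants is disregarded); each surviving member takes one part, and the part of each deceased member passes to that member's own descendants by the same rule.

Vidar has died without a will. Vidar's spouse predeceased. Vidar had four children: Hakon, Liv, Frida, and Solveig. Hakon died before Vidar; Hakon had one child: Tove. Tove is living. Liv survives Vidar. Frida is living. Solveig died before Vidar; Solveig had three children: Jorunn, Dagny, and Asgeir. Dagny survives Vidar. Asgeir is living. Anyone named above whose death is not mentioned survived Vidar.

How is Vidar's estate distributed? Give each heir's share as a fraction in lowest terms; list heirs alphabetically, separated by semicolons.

There is no surviving spouse, so the entire estate passes to Vidar's descendants per stirpes.
The estate is divided into 4 equal shares of 1/4 among Hakon, Liv, Frida, Solveig.
Hakon predeceased; the 1/4 allotted to Hakon's branch passes to Hakon's issue by representation.
Tove is the sole taker at this level and receives the full 1/4.
Liv is living and takes 1/4.
Frida is living and takes 1/4.
Solveig predeceased; the 1/4 allotted to Solveig's branch passes to Solveig's issue by representation.
The 1/4 is divided into 3 equal shares of 1/12 among Jorunn, Dagny, Asgeir.
Jorunn is living and takes 1/12.
Dagny is living and takes 1/12.
Asgeir is living and takes 1/12.

Asgeir 1/12; Dagny 1/12; Frida 1/4; Jorunn 1/12; Liv 1/4; Tove 1/4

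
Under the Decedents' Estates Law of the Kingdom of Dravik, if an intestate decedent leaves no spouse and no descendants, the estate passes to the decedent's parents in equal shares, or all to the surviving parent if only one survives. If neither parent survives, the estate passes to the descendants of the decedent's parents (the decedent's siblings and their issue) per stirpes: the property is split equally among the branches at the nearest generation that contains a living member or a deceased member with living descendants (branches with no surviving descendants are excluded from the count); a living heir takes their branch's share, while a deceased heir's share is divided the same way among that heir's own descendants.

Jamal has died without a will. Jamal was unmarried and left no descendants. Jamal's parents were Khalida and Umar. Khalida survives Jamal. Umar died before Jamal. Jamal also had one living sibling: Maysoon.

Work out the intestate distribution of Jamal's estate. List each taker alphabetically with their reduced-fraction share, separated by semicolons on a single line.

Only one parent, Khalida, survives, so Khalida takes the entire estate. The siblings take nothing because a surviving parent has priority.

Khalida 1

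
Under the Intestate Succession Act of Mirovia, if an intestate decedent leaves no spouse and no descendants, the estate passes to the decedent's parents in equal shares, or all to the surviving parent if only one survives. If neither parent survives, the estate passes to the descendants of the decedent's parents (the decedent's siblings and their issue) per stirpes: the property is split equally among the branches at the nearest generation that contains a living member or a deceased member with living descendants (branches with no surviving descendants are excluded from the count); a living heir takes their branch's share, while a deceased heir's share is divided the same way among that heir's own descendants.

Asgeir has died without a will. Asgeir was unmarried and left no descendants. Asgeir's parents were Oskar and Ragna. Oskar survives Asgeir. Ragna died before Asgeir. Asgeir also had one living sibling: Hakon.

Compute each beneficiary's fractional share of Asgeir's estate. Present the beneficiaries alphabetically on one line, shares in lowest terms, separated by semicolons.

Oskar 1

Only one parent, Oskar, survives, so Oskar takes the entire estate. The siblings take nothing because a surviving parent has priority.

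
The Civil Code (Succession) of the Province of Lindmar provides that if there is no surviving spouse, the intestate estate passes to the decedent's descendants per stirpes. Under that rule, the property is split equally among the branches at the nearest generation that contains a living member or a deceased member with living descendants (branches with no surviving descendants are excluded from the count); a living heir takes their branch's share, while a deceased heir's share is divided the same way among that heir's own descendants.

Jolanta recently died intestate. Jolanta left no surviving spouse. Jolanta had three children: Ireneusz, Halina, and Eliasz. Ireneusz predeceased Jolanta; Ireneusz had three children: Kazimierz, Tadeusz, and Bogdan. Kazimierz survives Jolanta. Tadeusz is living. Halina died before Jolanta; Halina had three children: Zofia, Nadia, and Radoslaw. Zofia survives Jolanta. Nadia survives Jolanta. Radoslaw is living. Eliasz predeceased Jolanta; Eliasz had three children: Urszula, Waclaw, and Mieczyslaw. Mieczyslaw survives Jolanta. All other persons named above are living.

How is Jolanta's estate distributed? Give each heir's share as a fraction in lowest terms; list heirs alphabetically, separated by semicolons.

Bogdan 1/9; Kazimierz 1/9; Mieczyslaw 1/9; Nadia 1/9; Radoslaw 1/9; Tadeusz 1/9; Urszula 1/9; Waclaw 1/9; Zofia 1/9

There is no surviving spouse, so the entire estate passes to Jolanta's descendants per stirpes.
The estate is divided into 3 equal shares of 1/3 among Ireneusz, Halina, Eliasz.
Ireneusz predeceased; the 1/3 allotted to Ireneusz's branch passes to Ireneusz's issue by representation.
The 1/3 is divided into 3 equal shares of 1/9 among Kazimierz, Tadeusz, Bogdan.
Kazimierz is living and takes 1/9.
Tadeusz is living and takes 1/9.
Bogdan is living and takes 1/9.
Halina predeceased; the 1/3 allotted to Halina's branch passes to Halina's issue by representation.
The 1/3 is divided into 3 equal shares of 1/9 among Zofia, Nadia, Radoslaw.
Zofia is living and takes 1/9.
Nadia is living and takes 1/9.
Radoslaw is living and takes 1/9.
Eliasz predeceased; the 1/3 allotted to Eliasz's branch passes to Eliasz's issue by representation.
The 1/3 is divided into 3 equal shares of 1/9 among Urszula, Waclaw, Mieczyslaw.
Urszula is living and takes 1/9.
Waclaw is living and takes 1/9.
Mieczyslaw is living and takes 1/9.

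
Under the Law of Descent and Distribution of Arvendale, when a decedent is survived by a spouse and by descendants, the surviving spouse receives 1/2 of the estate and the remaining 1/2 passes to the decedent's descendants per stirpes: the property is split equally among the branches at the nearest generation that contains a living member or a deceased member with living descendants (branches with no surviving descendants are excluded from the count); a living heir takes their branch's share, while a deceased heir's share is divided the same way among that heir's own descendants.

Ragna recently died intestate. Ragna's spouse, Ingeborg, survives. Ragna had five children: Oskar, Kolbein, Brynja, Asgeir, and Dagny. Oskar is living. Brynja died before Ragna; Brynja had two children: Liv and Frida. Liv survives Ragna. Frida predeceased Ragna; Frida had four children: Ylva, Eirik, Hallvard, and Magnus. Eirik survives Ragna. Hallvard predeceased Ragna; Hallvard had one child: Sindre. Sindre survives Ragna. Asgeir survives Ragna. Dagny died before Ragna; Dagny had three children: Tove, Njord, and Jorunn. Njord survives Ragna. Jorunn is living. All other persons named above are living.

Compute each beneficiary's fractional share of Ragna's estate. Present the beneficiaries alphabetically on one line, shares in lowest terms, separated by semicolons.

Asgeir 1/10; Eirik 1/80; Ingeborg 1/2; Jorunn 1/30; Kolbein 1/10; Liv 1/20; Magnus 1/80; Njord 1/30; Oskar 1/10; Sindre 1/80; Tove 1/30; Ylva 1/80

Ingeborg, as surviving spouse, takes 1/2.
The remaining 1/2 passes to Ragna's descendants per stirpes.
The 1/2 is divided into 5 equal shares of 1/10 among Oskar, Kolbein, Brynja, Asgeir, Dagny.
Oskar is living and takes 1/10.
Kolbein is living and takes 1/10.
Brynja predeceased; the 1/10 allotted to Brynja's branch passes to Brynja's issue by representation.
The 1/10 is divided into 2 equal shares of 1/20 among Liv, Frida.
Liv is living and takes 1/20.
Frida predeceased; the 1/20 allotted to Frida's branch passes to Frida's issue by representation.
The 1/20 is divided into 4 equal shares of 1/80 among Ylva, Eirik, Hallvard, Magnus.
Ylva is living and takes 1/80.
Eirik is living and takes 1/80.
Hallvard predeceased; the 1/80 allotted to Hallvard's branch passes to Hallvard's issue by representation.
Sindre is the sole taker at this level and receives the full 1/80.
Magnus is living and takes 1/80.
Asgeir is living and takes 1/10.
Dagny predeceased; the 1/10 allotted to Dagny's branch passes to Dagny's issue by representation.
The 1/10 is divided into 3 equal shares of 1/30 among Tove, Njord, Jorunn.
Tove is living and takes 1/30.
Njord is living and takes 1/30.
Jorunn is living and takes 1/30.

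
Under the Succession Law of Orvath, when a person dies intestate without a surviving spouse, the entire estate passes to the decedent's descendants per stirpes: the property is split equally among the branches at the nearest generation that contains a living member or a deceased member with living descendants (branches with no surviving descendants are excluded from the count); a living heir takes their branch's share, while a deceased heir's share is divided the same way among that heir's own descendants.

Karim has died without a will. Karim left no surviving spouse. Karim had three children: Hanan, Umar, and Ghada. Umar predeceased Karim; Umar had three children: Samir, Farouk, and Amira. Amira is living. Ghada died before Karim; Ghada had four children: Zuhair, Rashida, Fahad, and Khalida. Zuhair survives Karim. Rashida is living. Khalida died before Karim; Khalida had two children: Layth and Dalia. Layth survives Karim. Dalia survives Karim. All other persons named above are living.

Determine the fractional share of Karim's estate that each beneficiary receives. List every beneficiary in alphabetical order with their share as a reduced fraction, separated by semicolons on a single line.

Amira 1/9; Dalia 1/24; Fahad 1/12; Farouk 1/9; Hanan 1/3; Layth 1/24; Rashida 1/12; Samir 1/9; Zuhair 1/12

There is no surviving spouse, so the entire estate passes to Karim's descendants per stirpes.
The estate is divided into 3 equal shares of 1/3 among Hanan, Umar, Ghada.
Hanan is living and takes 1/3.
Umar predeceased; the 1/3 allotted to Umar's branch passes to Umar's issue by representation.
The 1/3 is divided into 3 equal shares of 1/9 among Samir, Farouk, Amira.
Samir is living and takes 1/9.
Farouk is living and takes 1/9.
Amira is living and takes 1/9.
Ghada predeceased; the 1/3 allotted to Ghada's branch passes to Ghada's issue by representation.
The 1/3 is divided into 4 equal shares of 1/12 among Zuhair, Rashida, Fahad, Khalida.
Zuhair is living and takes 1/12.
Rashida is living and takes 1/12.
Fahad is living and takes 1/12.
Khalida predeceased; the 1/12 allotted to Khalida's branch passes to Khalida's issue by representation.
The 1/12 is divided into 2 equal shares of 1/24 among Layth, Dalia.
Layth is living and takes 1/24.
Dalia is living and takes 1/24.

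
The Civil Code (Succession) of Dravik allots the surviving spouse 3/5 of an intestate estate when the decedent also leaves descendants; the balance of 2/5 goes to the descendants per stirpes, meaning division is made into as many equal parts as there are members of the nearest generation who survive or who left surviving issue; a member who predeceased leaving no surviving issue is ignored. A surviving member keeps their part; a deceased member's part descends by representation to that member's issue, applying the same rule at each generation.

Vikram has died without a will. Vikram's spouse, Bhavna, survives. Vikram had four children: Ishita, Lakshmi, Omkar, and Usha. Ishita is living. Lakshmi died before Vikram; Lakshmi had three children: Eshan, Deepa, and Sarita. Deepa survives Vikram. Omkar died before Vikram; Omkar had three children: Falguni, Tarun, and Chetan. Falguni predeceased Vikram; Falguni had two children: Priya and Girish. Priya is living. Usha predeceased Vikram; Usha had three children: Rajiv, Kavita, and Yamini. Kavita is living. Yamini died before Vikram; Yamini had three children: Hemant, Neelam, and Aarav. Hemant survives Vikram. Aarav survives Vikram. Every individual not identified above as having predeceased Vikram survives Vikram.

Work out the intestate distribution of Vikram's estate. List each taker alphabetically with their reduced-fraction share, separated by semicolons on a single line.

Aarav 1/90; Bhavna 3/5; Chetan 1/30; Deepa 1/30; Eshan 1/30; Girish 1/60; Hemant 1/90; Ishita 1/10; Kavita 1/30; Neelam 1/90; Priya 1/60; Rajiv 1/30; Sarita 1/30; Tarun 1/30

Bhavna, as surviving spouse, takes 3/5.
The remaining 2/5 passes to Vikram's descendants per stirpes.
The 2/5 is divided into 4 equal shares of 1/10 among Ishita, Lakshmi, Omkar, Usha.
Ishita is living and takes 1/10.
Lakshmi predeceased; the 1/10 allotted to Lakshmi's branch passes to Lakshmi's issue by representation.
The 1/10 is divided into 3 equal shares of 1/30 among Eshan, Deepa, Sarita.
Eshan is living and takes 1/30.
Deepa is living and takes 1/30.
Sarita is living and takes 1/30.
Omkar predeceased; the 1/10 allotted to Omkar's branch passes to Omkar's issue by representation.
The 1/10 is divided into 3 equal shares of 1/30 among Falguni, Tarun, Chetan.
Falguni predeceased; the 1/30 allotted to Falguni's branch passes to Falguni's issue by representation.
The 1/30 is divided into 2 equal shares of 1/60 among Priya, Girish.
Priya is living and takes 1/60.
Girish is living and takes 1/60.
Tarun is living and takes 1/30.
Chetan is living and takes 1/30.
Usha predeceased; the 1/10 allotted to Usha's branch passes to Usha's issue by representation.
The 1/10 is divided into 3 equal shares of 1/30 among Rajiv, Kavita, Yamini.
Rajiv is living and takes 1/30.
Kavita is living and takes 1/30.
Yamini predeceased; the 1/30 allotted to Yamini's branch passes to Yamini's issue by representation.
The 1/30 is divided into 3 equal shares of 1/90 among Hemant, Neelam, Aarav.
Hemant is living and takes 1/90.
Neelam is living and takes 1/90.
Aarav is living and takes 1/90.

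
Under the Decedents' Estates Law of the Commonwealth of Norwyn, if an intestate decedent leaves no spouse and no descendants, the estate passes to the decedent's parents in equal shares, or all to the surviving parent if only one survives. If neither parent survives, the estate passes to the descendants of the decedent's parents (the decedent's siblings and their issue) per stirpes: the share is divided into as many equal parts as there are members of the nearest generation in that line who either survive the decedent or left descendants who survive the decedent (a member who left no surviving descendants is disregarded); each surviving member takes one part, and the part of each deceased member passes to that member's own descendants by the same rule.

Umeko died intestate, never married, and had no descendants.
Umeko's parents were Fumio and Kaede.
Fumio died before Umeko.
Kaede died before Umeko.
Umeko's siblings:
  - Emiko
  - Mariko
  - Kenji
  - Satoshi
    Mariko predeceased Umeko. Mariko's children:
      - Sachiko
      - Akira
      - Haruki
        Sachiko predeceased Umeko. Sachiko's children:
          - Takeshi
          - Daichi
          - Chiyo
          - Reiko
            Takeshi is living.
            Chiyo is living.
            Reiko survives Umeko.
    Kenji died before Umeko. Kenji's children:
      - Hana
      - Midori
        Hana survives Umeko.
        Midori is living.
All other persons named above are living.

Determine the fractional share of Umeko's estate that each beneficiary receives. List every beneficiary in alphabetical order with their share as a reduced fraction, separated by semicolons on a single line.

Akira 1/12; Chiyo 1/48; Daichi 1/48; Emiko 1/4; Hana 1/8; Haruki 1/12; Midori 1/8; Reiko 1/48; Satoshi 1/4; Takeshi 1/48

Neither parent survives and there are no descendants, so the estate passes to Umeko's siblings and their issue per stirpes.
The estate is divided into 4 equal shares of 1/4 among Emiko, Mariko, Kenji, Satoshi.
Emiko is living and takes 1/4.
Mariko predeceased; the 1/4 allotted to Mariko's branch passes to Mariko's issue by representation.
The 1/4 is divided into 3 equal shares of 1/12 among Sachiko, Akira, Haruki.
Sachiko predeceased; the 1/12 allotted to Sachiko's branch passes to Sachiko's issue by representation.
The 1/12 is divided into 4 equal shares of 1/48 among Takeshi, Daichi, Chiyo, Reiko.
Takeshi is living and takes 1/48.
Daichi is living and takes 1/48.
Chiyo is living and takes 1/48.
Reiko is living and takes 1/48.
Akira is living and takes 1/12.
Haruki is living and takes 1/12.
Kenji predeceased; the 1/4 allotted to Kenji's branch passes to Kenji's issue by representation.
The 1/4 is divided into 2 equal shares of 1/8 among Hana, Midori.
Hana is living and takes 1/8.
Midori is living and takes 1/8.
Satoshi is living and takes 1/4.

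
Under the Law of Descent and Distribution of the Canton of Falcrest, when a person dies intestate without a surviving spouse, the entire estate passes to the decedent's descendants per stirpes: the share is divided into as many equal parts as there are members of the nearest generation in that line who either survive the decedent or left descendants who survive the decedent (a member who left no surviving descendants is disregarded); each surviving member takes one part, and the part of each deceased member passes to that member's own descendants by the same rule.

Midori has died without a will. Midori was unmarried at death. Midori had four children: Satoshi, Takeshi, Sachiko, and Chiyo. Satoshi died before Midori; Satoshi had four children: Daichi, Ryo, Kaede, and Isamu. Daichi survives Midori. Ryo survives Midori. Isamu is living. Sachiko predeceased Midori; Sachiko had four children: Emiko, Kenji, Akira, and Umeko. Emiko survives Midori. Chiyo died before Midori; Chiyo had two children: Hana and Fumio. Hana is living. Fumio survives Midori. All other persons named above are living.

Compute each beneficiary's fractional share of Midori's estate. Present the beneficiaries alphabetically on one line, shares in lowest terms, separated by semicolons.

Akira 1/16; Daichi 1/16; Emiko 1/16; Fumio 1/8; Hana 1/8; Isamu 1/16; Kaede 1/16; Kenji 1/16; Ryo 1/16; Takeshi 1/4; Umeko 1/16

There is no surviving spouse, so the entire estate passes to Midori's descendants per stirpes.
The estate is divided into 4 equal shares of 1/4 among Satoshi, Takeshi, Sachiko, Chiyo.
Satoshi predeceased; the 1/4 allotted to Satoshi's branch passes to Satoshi's issue by representation.
The 1/4 is divided into 4 equal shares of 1/16 among Daichi, Ryo, Kaede, Isamu.
Daichi is living and takes 1/16.
Ryo is living and takes 1/16.
Kaede is living and takes 1/16.
Isamu is living and takes 1/16.
Takeshi is living and takes 1/4.
Sachiko predeceased; the 1/4 allotted to Sachiko's branch passes to Sachiko's issue by representation.
The 1/4 is divided into 4 equal shares of 1/16 among Emiko, Kenji, Akira, Umeko.
Emiko is living and takes 1/16.
Kenji is living and takes 1/16.
Akira is living and takes 1/16.
Umeko is living and takes 1/16.
Chiyo predeceased; the 1/4 allotted to Chiyo's branch passes to Chiyo's issue by representation.
The 1/4 is divided into 2 equal shares of 1/8 among Hana, Fumio.
Hana is living and takes 1/8.
Fumio is living and takes 1/8.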